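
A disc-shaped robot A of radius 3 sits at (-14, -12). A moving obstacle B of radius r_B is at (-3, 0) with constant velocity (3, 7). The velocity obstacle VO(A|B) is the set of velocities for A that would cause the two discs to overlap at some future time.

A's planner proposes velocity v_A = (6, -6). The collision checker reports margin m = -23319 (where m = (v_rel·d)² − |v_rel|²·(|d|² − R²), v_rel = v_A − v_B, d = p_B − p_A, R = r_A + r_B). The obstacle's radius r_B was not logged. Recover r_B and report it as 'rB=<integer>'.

m = -23319
d = (11, 12);  v_rel = (3, -13),  |v_rel|² = 178
v_rel×d = (3)·(12) − (-13)·(11) = 179
since m = R²·178 − 179²:  R² = (32041 + -23319) / 178 = 49
R = √49 = 7  ⇒  r_B = 7 − 3 = 4

rB=4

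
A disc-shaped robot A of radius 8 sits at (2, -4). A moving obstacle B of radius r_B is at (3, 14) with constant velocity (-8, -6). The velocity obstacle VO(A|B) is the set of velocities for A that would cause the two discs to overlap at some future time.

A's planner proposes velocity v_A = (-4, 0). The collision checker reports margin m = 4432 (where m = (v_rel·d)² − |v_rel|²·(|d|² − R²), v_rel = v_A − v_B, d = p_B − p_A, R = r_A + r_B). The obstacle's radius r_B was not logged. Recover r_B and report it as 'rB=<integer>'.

m = 4432
d = (1, 18);  v_rel = (4, 6),  |v_rel|² = 52
v_rel×d = (4)·(18) − (6)·(1) = 66
since m = R²·52 − 66²:  R² = (4356 + 4432) / 52 = 169
R = √169 = 13  ⇒  r_B = 13 − 8 = 5

rB=5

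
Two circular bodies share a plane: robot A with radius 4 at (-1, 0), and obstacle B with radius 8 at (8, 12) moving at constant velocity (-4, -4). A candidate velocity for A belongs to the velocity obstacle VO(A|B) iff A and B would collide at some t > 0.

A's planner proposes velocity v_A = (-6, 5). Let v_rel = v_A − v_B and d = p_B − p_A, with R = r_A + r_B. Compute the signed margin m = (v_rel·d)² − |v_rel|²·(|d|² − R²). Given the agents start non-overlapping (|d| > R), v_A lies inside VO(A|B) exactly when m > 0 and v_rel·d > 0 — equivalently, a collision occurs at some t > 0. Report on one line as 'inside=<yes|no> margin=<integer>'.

d = (9, 12),  |d|² = 225;  R = 4+8 = 12,  c = 225−12² = 81
v_rel = (-2, 9),  |v_rel|² = 85;  v_rel·d = (-2)·(9) + (9)·(12) = 90
85·t² − 180·t + 81 = 0  ⇒  m = 90² − 85·81 = 1215
m = 1215 > 0,  v_rel·d = 90 > 0  ⇒  inside

inside=yes margin=1215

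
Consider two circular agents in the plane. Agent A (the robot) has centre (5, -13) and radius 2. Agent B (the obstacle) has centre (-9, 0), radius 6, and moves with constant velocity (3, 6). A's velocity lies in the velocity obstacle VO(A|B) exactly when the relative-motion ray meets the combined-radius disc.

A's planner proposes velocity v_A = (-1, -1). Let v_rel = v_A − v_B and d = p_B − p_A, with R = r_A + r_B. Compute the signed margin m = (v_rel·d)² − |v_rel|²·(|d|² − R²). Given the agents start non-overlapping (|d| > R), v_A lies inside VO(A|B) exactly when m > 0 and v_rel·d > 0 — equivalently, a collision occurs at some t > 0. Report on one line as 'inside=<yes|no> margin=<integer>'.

d = (-14, 13),  |d|² = 365;  R = 2+6 = 8,  c = 365−8² = 301
v_rel = (-4, -7),  |v_rel|² = 65;  v_rel·d = (-4)·(-14) + (-7)·(13) = -35
65·t² + 70·t + 301 = 0  ⇒  m = (-35)² − 65·301 = -18340
m = -18340 < 0,  v_rel·d = -35 < 0  ⇒  outside

inside=no margin=-18340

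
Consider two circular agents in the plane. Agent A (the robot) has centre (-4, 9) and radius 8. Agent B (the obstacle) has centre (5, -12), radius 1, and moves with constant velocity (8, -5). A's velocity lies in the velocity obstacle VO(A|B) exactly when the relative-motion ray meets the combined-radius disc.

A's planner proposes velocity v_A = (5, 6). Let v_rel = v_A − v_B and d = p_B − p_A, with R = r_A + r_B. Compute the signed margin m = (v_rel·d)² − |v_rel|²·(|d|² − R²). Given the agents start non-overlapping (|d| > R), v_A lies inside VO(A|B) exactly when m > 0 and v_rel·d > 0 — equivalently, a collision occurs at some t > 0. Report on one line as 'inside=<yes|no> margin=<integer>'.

d = (9, -21),  |d|² = 522;  R = 8+1 = 9,  c = 522−9² = 441
v_rel = (-3, 11),  |v_rel|² = 130;  v_rel·d = (-3)·(9) + (11)·(-21) = -258
130·t² + 516·t + 441 = 0  ⇒  m = (-258)² − 130·441 = 9234
m = 9234 > 0,  v_rel·d = -258 < 0  ⇒  outside

inside=no margin=9234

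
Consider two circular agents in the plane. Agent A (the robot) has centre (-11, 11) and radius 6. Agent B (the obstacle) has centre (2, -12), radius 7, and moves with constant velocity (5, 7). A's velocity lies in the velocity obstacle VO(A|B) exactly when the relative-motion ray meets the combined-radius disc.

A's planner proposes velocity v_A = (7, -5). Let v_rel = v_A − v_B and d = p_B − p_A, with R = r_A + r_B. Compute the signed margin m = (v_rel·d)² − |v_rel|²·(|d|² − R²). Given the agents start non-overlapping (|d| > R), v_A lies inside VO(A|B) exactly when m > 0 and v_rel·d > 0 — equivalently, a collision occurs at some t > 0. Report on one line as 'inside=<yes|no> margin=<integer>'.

d = (13, -23),  |d|² = 698;  R = 6+7 = 13,  c = 698−13² = 529
v_rel = (2, -12),  |v_rel|² = 148;  v_rel·d = (2)·(13) + (-12)·(-23) = 302
148·t² − 604·t + 529 = 0  ⇒  m = 302² − 148·529 = 12912
m = 12912 > 0,  v_rel·d = 302 > 0  ⇒  inside

inside=yes margin=12912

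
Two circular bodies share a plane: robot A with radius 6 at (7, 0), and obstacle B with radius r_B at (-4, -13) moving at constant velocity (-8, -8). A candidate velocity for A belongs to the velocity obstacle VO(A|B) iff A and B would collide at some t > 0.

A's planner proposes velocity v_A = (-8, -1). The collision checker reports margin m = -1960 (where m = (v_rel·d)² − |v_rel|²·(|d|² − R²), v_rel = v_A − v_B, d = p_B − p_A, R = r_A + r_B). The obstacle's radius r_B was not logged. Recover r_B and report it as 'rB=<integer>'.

m = -1960
d = (-11, -13);  v_rel = (0, 7),  |v_rel|² = 49
v_rel×d = (0)·(-13) − (7)·(-11) = 77
since m = R²·49 − 77²:  R² = (5929 + -1960) / 49 = 81
R = √81 = 9  ⇒  r_B = 9 − 6 = 3

rB=3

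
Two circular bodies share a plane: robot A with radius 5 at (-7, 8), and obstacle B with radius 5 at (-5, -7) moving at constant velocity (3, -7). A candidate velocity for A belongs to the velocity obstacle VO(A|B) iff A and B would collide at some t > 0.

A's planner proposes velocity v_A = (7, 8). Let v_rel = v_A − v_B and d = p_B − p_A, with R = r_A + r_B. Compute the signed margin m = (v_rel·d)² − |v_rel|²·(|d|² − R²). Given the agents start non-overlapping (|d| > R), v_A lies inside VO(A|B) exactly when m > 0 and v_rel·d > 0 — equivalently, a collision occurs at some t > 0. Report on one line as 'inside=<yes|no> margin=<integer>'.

d = (2, -15),  |d|² = 229;  R = 5+5 = 10,  c = 229−10² = 129
v_rel = (4, 15),  |v_rel|² = 241;  v_rel·d = (4)·(2) + (15)·(-15) = -217
241·t² + 434·t + 129 = 0  ⇒  m = (-217)² − 241·129 = 16000
m = 16000 > 0,  v_rel·d = -217 < 0  ⇒  outside

inside=no margin=16000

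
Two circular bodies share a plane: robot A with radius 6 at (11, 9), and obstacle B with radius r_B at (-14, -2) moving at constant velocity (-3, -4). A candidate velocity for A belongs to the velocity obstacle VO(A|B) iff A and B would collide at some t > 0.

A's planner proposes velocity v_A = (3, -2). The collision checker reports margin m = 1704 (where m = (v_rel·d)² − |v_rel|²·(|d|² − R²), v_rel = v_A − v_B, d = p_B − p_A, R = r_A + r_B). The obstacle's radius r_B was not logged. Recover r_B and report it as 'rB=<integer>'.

m = 1704
d = (-25, -11);  v_rel = (6, 2),  |v_rel|² = 40
v_rel×d = (6)·(-11) − (2)·(-25) = -16
since m = R²·40 − (-16)²:  R² = (256 + 1704) / 40 = 49
R = √49 = 7  ⇒  r_B = 7 − 6 = 1

rB=1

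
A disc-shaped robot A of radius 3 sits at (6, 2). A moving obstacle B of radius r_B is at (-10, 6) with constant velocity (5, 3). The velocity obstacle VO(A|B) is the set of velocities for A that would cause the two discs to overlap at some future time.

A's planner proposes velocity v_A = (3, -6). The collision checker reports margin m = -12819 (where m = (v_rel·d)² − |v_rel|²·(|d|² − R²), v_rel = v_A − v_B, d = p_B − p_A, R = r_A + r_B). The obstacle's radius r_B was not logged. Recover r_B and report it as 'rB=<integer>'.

m = -12819
d = (-16, 4);  v_rel = (-2, -9),  |v_rel|² = 85
v_rel×d = (-2)·(4) − (-9)·(-16) = -152
since m = R²·85 − (-152)²:  R² = (23104 + -12819) / 85 = 121
R = √121 = 11  ⇒  r_B = 11 − 3 = 8

rB=8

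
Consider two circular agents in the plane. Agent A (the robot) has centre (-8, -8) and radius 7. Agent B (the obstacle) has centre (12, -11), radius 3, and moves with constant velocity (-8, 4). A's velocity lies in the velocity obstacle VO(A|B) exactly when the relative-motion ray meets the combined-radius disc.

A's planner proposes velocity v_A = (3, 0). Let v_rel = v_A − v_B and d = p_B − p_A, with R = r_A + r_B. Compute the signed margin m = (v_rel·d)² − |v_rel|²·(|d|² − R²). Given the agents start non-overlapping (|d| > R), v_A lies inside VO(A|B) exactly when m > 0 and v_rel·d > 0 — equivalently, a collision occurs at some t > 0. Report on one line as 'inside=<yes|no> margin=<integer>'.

d = (20, -3),  |d|² = 409;  R = 7+3 = 10,  c = 409−10² = 309
v_rel = (11, -4),  |v_rel|² = 137;  v_rel·d = (11)·(20) + (-4)·(-3) = 232
137·t² − 464·t + 309 = 0  ⇒  m = 232² − 137·309 = 11491
m = 11491 > 0,  v_rel·d = 232 > 0  ⇒  inside

inside=yes margin=11491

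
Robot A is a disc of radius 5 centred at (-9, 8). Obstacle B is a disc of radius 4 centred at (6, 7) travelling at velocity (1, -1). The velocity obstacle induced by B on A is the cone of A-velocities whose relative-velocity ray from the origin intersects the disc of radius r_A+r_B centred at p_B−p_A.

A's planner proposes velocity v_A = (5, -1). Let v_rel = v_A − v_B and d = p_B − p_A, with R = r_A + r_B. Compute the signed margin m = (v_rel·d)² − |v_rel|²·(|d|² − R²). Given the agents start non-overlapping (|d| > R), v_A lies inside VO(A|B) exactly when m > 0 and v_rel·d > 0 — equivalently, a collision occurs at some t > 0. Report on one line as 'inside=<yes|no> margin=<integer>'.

d = (15, -1),  |d|² = 226;  R = 5+4 = 9,  c = 226−9² = 145
v_rel = (4, 0),  |v_rel|² = 16;  v_rel·d = (4)·(15) + (0)·(-1) = 60
16·t² − 120·t + 145 = 0  ⇒  m = 60² − 16·145 = 1280
m = 1280 > 0,  v_rel·d = 60 > 0  ⇒  inside

inside=yes margin=1280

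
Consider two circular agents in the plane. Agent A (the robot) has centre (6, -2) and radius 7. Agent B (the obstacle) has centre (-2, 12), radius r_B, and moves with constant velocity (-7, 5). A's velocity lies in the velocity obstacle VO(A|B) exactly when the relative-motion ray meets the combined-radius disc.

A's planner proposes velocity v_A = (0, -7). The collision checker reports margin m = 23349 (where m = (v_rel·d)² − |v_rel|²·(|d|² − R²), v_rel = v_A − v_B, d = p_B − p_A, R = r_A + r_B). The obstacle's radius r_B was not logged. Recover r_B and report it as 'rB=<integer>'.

m = 23349
d = (-8, 14);  v_rel = (7, -12),  |v_rel|² = 193
v_rel×d = (7)·(14) − (-12)·(-8) = 2
since m = R²·193 − 2²:  R² = (4 + 23349) / 193 = 121
R = √121 = 11  ⇒  r_B = 11 − 7 = 4

rB=4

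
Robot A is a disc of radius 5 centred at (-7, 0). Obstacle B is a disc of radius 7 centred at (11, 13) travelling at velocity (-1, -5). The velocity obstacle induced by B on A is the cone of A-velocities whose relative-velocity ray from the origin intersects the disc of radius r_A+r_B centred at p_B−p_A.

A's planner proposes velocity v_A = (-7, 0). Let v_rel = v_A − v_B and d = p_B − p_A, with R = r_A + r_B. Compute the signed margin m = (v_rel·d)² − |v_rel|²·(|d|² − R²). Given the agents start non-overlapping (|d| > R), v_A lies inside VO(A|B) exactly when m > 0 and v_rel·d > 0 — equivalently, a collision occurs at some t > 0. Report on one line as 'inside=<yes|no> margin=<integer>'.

d = (18, 13),  |d|² = 493;  R = 5+7 = 12,  c = 493−12² = 349
v_rel = (-6, 5),  |v_rel|² = 61;  v_rel·d = (-6)·(18) + (5)·(13) = -43
61·t² + 86·t + 349 = 0  ⇒  m = (-43)² − 61·349 = -19440
m = -19440 < 0,  v_rel·d = -43 < 0  ⇒  outside

inside=no margin=-19440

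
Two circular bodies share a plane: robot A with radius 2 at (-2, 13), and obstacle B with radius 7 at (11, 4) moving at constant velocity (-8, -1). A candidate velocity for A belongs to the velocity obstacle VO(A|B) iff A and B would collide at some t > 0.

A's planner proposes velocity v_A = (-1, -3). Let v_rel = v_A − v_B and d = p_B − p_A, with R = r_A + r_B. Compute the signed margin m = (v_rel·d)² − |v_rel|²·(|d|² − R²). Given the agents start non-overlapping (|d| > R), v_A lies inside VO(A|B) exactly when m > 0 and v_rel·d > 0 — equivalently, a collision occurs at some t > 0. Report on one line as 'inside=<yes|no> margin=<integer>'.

d = (13, -9),  |d|² = 250;  R = 2+7 = 9,  c = 250−9² = 169
v_rel = (7, -2),  |v_rel|² = 53;  v_rel·d = (7)·(13) + (-2)·(-9) = 109
53·t² − 218·t + 169 = 0  ⇒  m = 109² − 53·169 = 2924
m = 2924 > 0,  v_rel·d = 109 > 0  ⇒  inside

inside=yes margin=2924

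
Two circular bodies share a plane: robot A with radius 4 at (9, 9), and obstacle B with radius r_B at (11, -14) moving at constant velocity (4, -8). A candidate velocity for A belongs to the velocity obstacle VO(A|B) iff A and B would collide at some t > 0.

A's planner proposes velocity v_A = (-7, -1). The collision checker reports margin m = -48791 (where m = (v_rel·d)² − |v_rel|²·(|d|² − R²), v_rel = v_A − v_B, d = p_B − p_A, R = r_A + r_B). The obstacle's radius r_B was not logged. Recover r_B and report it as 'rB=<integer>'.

m = -48791
d = (2, -23);  v_rel = (-11, 7),  |v_rel|² = 170
v_rel×d = (-11)·(-23) − (7)·(2) = 239
since m = R²·170 − 239²:  R² = (57121 + -48791) / 170 = 49
R = √49 = 7  ⇒  r_B = 7 − 4 = 3

rB=3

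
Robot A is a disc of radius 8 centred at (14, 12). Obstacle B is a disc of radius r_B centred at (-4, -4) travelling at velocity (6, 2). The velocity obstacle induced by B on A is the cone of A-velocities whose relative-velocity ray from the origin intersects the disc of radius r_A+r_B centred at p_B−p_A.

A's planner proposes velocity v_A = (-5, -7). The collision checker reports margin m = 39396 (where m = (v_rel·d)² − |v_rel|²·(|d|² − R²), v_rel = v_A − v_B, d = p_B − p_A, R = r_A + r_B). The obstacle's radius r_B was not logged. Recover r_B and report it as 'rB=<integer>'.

m = 39396
d = (-18, -16);  v_rel = (-11, -9),  |v_rel|² = 202
v_rel×d = (-11)·(-16) − (-9)·(-18) = 14
since m = R²·202 − 14²:  R² = (196 + 39396) / 202 = 196
R = √196 = 14  ⇒  r_B = 14 − 8 = 6

rB=6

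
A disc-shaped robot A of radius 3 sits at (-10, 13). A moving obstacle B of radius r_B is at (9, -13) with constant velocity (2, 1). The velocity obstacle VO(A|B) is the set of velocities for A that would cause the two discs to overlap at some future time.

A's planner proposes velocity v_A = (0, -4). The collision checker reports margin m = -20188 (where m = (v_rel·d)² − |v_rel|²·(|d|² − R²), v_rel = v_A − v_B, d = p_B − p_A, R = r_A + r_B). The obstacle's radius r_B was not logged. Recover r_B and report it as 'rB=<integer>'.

m = -20188
d = (19, -26);  v_rel = (-2, -5),  |v_rel|² = 29
v_rel×d = (-2)·(-26) − (-5)·(19) = 147
since m = R²·29 − 147²:  R² = (21609 + -20188) / 29 = 49
R = √49 = 7  ⇒  r_B = 7 − 3 = 4

rB=4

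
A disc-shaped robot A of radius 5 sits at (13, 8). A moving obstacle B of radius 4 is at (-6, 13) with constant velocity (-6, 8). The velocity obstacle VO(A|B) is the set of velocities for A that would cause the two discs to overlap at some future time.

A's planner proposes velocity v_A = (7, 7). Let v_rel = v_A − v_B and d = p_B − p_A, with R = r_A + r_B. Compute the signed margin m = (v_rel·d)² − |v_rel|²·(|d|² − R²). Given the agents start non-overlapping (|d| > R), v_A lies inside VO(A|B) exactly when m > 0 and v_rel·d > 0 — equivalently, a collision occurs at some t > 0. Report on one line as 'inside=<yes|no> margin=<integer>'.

d = (-19, 5),  |d|² = 386;  R = 5+4 = 9,  c = 386−9² = 305
v_rel = (13, -1),  |v_rel|² = 170;  v_rel·d = (13)·(-19) + (-1)·(5) = -252
170·t² + 504·t + 305 = 0  ⇒  m = (-252)² − 170·305 = 11654
m = 11654 > 0,  v_rel·d = -252 < 0  ⇒  outside

inside=no margin=11654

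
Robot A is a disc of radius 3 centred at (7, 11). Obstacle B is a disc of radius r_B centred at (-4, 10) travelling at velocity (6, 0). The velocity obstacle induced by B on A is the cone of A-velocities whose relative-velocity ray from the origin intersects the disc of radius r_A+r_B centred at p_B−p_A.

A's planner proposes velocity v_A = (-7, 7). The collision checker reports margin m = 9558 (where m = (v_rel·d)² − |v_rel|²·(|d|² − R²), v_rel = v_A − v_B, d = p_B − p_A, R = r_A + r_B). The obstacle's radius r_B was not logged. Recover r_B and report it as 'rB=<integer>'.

m = 9558
d = (-11, -1);  v_rel = (-13, 7),  |v_rel|² = 218
v_rel×d = (-13)·(-1) − (7)·(-11) = 90
since m = R²·218 − 90²:  R² = (8100 + 9558) / 218 = 81
R = √81 = 9  ⇒  r_B = 9 − 3 = 6

rB=6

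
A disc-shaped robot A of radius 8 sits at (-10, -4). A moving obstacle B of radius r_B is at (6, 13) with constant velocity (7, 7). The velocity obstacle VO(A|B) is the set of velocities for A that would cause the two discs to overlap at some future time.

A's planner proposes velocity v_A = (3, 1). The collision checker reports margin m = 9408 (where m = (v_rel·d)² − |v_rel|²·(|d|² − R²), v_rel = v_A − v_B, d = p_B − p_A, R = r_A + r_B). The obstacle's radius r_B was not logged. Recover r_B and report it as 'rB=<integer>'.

m = 9408
d = (16, 17);  v_rel = (-4, -6),  |v_rel|² = 52
v_rel×d = (-4)·(17) − (-6)·(16) = 28
since m = R²·52 − 28²:  R² = (784 + 9408) / 52 = 196
R = √196 = 14  ⇒  r_B = 14 − 8 = 6

rB=6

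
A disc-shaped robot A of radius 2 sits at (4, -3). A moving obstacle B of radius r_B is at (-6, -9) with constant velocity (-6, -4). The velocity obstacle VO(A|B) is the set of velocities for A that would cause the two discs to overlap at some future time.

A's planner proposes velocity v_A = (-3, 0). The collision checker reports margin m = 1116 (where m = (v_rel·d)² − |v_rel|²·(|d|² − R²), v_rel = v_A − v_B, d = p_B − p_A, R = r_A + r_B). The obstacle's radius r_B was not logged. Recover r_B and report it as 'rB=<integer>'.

m = 1116
d = (-10, -6);  v_rel = (3, 4),  |v_rel|² = 25
v_rel×d = (3)·(-6) − (4)·(-10) = 22
since m = R²·25 − 22²:  R² = (484 + 1116) / 25 = 64
R = √64 = 8  ⇒  r_B = 8 − 2 = 6

rB=6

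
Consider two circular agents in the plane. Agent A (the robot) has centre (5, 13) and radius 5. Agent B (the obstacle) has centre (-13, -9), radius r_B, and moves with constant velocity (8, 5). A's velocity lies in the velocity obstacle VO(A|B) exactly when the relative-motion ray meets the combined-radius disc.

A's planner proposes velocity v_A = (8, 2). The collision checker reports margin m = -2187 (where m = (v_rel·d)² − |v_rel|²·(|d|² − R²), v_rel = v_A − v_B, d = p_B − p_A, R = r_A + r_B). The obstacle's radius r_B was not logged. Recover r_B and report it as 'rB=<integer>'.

m = -2187
d = (-18, -22);  v_rel = (0, -3),  |v_rel|² = 9
v_rel×d = (0)·(-22) − (-3)·(-18) = -54
since m = R²·9 − (-54)²:  R² = (2916 + -2187) / 9 = 81
R = √81 = 9  ⇒  r_B = 9 − 5 = 4

rB=4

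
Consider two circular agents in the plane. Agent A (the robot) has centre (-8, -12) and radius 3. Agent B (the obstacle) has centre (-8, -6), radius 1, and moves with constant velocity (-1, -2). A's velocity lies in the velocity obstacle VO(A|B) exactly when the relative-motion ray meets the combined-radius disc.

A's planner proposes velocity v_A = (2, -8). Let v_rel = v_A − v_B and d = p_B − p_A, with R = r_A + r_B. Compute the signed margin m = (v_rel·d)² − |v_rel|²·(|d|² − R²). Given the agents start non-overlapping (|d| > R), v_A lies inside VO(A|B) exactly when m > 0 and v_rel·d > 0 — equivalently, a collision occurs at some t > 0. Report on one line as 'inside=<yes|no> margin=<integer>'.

d = (0, 6),  |d|² = 36;  R = 3+1 = 4,  c = 36−4² = 20
v_rel = (3, -6),  |v_rel|² = 45;  v_rel·d = (3)·(0) + (-6)·(6) = -36
45·t² + 72·t + 20 = 0  ⇒  m = (-36)² − 45·20 = 396
m = 396 > 0,  v_rel·d = -36 < 0  ⇒  outside

inside=no margin=396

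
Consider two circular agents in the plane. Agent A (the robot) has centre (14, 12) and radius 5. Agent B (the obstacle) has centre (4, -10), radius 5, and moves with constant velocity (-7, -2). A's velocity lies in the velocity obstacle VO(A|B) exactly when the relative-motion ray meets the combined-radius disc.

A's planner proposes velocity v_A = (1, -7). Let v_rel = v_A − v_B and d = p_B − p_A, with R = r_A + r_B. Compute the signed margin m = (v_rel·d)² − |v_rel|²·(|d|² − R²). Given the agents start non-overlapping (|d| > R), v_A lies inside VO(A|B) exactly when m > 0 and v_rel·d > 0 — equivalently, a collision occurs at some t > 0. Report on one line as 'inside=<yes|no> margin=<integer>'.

d = (-10, -22),  |d|² = 584;  R = 5+5 = 10,  c = 584−10² = 484
v_rel = (8, -5),  |v_rel|² = 89;  v_rel·d = (8)·(-10) + (-5)·(-22) = 30
89·t² − 60·t + 484 = 0  ⇒  m = 30² − 89·484 = -42176
m = -42176 < 0,  v_rel·d = 30 > 0  ⇒  outside

inside=no margin=-42176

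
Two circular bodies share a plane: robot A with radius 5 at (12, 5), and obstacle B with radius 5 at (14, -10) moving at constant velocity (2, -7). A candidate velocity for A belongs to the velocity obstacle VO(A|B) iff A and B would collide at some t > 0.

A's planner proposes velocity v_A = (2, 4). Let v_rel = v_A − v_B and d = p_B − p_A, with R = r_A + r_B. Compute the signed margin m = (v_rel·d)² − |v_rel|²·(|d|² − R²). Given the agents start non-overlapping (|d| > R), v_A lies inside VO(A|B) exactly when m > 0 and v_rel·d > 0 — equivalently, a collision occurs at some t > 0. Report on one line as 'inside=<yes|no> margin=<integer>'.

d = (2, -15),  |d|² = 229;  R = 5+5 = 10,  c = 229−10² = 129
v_rel = (0, 11),  |v_rel|² = 121;  v_rel·d = (0)·(2) + (11)·(-15) = -165
121·t² + 330·t + 129 = 0  ⇒  m = (-165)² − 121·129 = 11616
m = 11616 > 0,  v_rel·d = -165 < 0  ⇒  outside

inside=no margin=11616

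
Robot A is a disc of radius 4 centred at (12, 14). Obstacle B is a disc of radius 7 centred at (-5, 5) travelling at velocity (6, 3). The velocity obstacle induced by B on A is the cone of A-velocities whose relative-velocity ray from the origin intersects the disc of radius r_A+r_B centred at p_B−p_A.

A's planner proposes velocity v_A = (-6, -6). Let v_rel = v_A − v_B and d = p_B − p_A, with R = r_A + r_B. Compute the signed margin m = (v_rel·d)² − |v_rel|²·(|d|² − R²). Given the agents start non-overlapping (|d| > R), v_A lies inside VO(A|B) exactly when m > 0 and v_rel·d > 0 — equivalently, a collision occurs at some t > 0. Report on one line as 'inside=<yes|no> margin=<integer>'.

d = (-17, -9),  |d|² = 370;  R = 4+7 = 11,  c = 370−11² = 249
v_rel = (-12, -9),  |v_rel|² = 225;  v_rel·d = (-12)·(-17) + (-9)·(-9) = 285
225·t² − 570·t + 249 = 0  ⇒  m = 285² − 225·249 = 25200
m = 25200 > 0,  v_rel·d = 285 > 0  ⇒  inside

inside=yes margin=25200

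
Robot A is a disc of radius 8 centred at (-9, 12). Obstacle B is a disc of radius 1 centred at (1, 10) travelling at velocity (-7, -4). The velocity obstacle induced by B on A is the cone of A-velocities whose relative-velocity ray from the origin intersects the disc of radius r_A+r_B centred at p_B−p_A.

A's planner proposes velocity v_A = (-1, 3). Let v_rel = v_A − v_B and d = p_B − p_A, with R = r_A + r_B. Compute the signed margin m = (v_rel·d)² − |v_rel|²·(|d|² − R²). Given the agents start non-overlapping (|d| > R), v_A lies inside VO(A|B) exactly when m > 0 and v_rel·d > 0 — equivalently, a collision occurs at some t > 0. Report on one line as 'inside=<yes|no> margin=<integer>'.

d = (10, -2),  |d|² = 104;  R = 8+1 = 9,  c = 104−9² = 23
v_rel = (6, 7),  |v_rel|² = 85;  v_rel·d = (6)·(10) + (7)·(-2) = 46
85·t² − 92·t + 23 = 0  ⇒  m = 46² − 85·23 = 161
m = 161 > 0,  v_rel·d = 46 > 0  ⇒  inside

inside=yes margin=161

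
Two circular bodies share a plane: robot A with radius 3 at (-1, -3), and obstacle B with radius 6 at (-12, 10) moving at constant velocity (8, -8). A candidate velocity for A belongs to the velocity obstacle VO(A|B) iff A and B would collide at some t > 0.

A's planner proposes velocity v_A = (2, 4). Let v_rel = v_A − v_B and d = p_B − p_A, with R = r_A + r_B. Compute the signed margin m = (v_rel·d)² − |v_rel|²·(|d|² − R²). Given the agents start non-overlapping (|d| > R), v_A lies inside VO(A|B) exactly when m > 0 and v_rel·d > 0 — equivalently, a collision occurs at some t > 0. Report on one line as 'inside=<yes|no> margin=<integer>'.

d = (-11, 13),  |d|² = 290;  R = 3+6 = 9,  c = 290−9² = 209
v_rel = (-6, 12),  |v_rel|² = 180;  v_rel·d = (-6)·(-11) + (12)·(13) = 222
180·t² − 444·t + 209 = 0  ⇒  m = 222² − 180·209 = 11664
m = 11664 > 0,  v_rel·d = 222 > 0  ⇒  inside

inside=yes margin=11664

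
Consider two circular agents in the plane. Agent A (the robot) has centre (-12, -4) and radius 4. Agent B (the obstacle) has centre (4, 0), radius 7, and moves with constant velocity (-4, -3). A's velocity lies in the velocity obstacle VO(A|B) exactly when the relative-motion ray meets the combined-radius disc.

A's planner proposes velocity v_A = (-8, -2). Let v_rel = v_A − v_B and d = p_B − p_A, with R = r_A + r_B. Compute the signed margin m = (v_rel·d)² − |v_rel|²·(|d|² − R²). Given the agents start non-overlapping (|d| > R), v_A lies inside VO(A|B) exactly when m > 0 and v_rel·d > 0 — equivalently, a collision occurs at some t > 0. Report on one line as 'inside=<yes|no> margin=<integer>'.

d = (16, 4),  |d|² = 272;  R = 4+7 = 11,  c = 272−11² = 151
v_rel = (-4, 1),  |v_rel|² = 17;  v_rel·d = (-4)·(16) + (1)·(4) = -60
17·t² + 120·t + 151 = 0  ⇒  m = (-60)² − 17·151 = 1033
m = 1033 > 0,  v_rel·d = -60 < 0  ⇒  outside

inside=no margin=1033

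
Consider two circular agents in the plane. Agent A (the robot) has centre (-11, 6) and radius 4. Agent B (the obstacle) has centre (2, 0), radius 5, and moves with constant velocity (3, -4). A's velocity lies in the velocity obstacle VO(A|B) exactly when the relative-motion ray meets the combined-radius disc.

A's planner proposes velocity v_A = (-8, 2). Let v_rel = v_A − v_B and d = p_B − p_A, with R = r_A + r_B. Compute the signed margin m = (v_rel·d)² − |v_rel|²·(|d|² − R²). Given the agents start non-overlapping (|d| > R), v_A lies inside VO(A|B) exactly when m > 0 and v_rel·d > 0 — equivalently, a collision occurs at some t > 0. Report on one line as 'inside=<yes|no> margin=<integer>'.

d = (13, -6),  |d|² = 205;  R = 4+5 = 9,  c = 205−9² = 124
v_rel = (-11, 6),  |v_rel|² = 157;  v_rel·d = (-11)·(13) + (6)·(-6) = -179
157·t² + 358·t + 124 = 0  ⇒  m = (-179)² − 157·124 = 12573
m = 12573 > 0,  v_rel·d = -179 < 0  ⇒  outside

inside=no margin=12573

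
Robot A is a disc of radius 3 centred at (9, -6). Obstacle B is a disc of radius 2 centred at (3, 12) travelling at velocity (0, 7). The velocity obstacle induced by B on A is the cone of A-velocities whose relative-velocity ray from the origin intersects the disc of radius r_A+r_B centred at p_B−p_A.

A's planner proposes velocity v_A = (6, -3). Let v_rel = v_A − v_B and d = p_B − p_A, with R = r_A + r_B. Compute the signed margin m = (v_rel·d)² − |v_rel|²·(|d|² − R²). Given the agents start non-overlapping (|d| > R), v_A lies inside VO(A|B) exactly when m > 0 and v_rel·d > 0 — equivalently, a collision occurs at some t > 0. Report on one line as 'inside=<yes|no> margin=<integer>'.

d = (-6, 18),  |d|² = 360;  R = 3+2 = 5,  c = 360−5² = 335
v_rel = (6, -10),  |v_rel|² = 136;  v_rel·d = (6)·(-6) + (-10)·(18) = -216
136·t² + 432·t + 335 = 0  ⇒  m = (-216)² − 136·335 = 1096
m = 1096 > 0,  v_rel·d = -216 < 0  ⇒  outside

inside=no margin=1096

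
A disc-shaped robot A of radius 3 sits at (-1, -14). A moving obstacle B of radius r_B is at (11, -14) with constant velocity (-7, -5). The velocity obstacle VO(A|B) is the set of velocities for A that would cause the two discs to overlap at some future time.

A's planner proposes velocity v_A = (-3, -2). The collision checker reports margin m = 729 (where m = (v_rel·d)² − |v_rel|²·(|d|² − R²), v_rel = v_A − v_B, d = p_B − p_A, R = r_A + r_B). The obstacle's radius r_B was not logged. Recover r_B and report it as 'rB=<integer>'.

m = 729
d = (12, 0);  v_rel = (4, 3),  |v_rel|² = 25
v_rel×d = (4)·(0) − (3)·(12) = -36
since m = R²·25 − (-36)²:  R² = (1296 + 729) / 25 = 81
R = √81 = 9  ⇒  r_B = 9 − 3 = 6

rB=6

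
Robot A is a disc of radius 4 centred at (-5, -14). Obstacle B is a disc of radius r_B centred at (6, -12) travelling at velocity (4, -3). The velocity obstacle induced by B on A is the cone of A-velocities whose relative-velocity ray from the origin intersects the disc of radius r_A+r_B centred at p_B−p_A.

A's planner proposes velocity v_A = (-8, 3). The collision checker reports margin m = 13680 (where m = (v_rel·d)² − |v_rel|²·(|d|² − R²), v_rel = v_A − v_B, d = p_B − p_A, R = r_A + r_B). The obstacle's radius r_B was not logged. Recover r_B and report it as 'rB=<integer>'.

m = 13680
d = (11, 2);  v_rel = (-12, 6),  |v_rel|² = 180
v_rel×d = (-12)·(2) − (6)·(11) = -90
since m = R²·180 − (-90)²:  R² = (8100 + 13680) / 180 = 121
R = √121 = 11  ⇒  r_B = 11 − 4 = 7

rB=7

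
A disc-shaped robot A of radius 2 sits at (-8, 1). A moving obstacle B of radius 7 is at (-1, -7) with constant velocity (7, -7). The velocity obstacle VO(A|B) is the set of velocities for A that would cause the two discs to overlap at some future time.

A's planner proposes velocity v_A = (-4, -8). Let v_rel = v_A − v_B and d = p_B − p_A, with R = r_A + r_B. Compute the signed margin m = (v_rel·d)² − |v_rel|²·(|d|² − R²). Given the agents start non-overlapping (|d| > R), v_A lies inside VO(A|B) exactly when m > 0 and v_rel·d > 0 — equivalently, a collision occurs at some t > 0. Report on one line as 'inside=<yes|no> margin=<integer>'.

d = (7, -8),  |d|² = 113;  R = 2+7 = 9,  c = 113−9² = 32
v_rel = (-11, -1),  |v_rel|² = 122;  v_rel·d = (-11)·(7) + (-1)·(-8) = -69
122·t² + 138·t + 32 = 0  ⇒  m = (-69)² − 122·32 = 857
m = 857 > 0,  v_rel·d = -69 < 0  ⇒  outside

inside=no margin=857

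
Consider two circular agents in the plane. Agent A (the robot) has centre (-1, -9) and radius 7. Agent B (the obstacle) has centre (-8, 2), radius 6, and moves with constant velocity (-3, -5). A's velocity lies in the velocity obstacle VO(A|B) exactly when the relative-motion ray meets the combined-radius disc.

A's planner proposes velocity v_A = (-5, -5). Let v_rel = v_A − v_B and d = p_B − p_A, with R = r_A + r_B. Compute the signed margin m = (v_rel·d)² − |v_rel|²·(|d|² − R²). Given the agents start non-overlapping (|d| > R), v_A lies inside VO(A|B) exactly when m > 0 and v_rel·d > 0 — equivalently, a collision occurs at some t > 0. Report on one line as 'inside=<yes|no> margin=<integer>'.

d = (-7, 11),  |d|² = 170;  R = 7+6 = 13,  c = 170−13² = 1
v_rel = (-2, 0),  |v_rel|² = 4;  v_rel·d = (-2)·(-7) + (0)·(11) = 14
4·t² − 28·t + 1 = 0  ⇒  m = 14² − 4·1 = 192
m = 192 > 0,  v_rel·d = 14 > 0  ⇒  inside

inside=yes margin=192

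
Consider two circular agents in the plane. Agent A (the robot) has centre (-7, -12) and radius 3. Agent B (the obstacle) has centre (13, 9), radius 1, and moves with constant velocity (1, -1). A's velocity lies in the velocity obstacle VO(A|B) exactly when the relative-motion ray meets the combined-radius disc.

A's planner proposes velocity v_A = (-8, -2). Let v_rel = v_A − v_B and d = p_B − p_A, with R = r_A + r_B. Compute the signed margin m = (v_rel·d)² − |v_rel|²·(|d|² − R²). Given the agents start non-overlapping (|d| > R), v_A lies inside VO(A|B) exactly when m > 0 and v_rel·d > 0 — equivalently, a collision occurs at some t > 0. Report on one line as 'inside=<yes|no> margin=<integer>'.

d = (20, 21),  |d|² = 841;  R = 3+1 = 4,  c = 841−4² = 825
v_rel = (-9, -1),  |v_rel|² = 82;  v_rel·d = (-9)·(20) + (-1)·(21) = -201
82·t² + 402·t + 825 = 0  ⇒  m = (-201)² − 82·825 = -27249
m = -27249 < 0,  v_rel·d = -201 < 0  ⇒  outside

inside=no margin=-27249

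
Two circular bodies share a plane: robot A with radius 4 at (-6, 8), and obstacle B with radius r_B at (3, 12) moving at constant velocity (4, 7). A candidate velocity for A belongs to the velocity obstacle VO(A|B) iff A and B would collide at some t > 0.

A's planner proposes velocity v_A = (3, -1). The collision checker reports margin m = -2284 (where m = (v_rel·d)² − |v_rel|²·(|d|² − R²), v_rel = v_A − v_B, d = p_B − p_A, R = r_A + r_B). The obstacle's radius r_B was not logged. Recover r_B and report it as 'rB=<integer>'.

m = -2284
d = (9, 4);  v_rel = (-1, -8),  |v_rel|² = 65
v_rel×d = (-1)·(4) − (-8)·(9) = 68
since m = R²·65 − 68²:  R² = (4624 + -2284) / 65 = 36
R = √36 = 6  ⇒  r_B = 6 − 4 = 2

rB=2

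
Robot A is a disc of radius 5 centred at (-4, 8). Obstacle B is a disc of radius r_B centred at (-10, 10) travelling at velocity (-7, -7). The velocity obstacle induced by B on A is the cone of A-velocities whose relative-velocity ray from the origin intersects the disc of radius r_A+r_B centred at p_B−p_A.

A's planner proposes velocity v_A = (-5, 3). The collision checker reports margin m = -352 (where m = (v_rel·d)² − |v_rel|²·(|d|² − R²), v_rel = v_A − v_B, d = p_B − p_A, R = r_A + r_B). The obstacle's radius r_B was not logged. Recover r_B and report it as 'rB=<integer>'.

m = -352
d = (-6, 2);  v_rel = (2, 10),  |v_rel|² = 104
v_rel×d = (2)·(2) − (10)·(-6) = 64
since m = R²·104 − 64²:  R² = (4096 + -352) / 104 = 36
R = √36 = 6  ⇒  r_B = 6 − 5 = 1

rB=1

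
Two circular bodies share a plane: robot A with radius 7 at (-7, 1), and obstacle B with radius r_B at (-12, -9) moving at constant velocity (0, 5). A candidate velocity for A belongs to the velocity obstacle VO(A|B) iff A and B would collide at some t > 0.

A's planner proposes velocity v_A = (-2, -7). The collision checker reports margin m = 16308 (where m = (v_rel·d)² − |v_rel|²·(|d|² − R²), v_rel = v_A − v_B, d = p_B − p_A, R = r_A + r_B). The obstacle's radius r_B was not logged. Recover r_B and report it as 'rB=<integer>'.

m = 16308
d = (-5, -10);  v_rel = (-2, -12),  |v_rel|² = 148
v_rel×d = (-2)·(-10) − (-12)·(-5) = -40
since m = R²·148 − (-40)²:  R² = (1600 + 16308) / 148 = 121
R = √121 = 11  ⇒  r_B = 11 − 7 = 4

rB=4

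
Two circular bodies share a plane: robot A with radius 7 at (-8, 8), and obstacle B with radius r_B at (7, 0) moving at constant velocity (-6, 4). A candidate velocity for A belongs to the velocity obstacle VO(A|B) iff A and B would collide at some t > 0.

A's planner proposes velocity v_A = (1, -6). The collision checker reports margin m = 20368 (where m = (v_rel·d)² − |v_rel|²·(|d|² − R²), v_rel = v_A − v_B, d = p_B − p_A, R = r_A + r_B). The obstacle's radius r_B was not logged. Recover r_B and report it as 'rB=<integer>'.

m = 20368
d = (15, -8);  v_rel = (7, -10),  |v_rel|² = 149
v_rel×d = (7)·(-8) − (-10)·(15) = 94
since m = R²·149 − 94²:  R² = (8836 + 20368) / 149 = 196
R = √196 = 14  ⇒  r_B = 14 − 7 = 7

rB=7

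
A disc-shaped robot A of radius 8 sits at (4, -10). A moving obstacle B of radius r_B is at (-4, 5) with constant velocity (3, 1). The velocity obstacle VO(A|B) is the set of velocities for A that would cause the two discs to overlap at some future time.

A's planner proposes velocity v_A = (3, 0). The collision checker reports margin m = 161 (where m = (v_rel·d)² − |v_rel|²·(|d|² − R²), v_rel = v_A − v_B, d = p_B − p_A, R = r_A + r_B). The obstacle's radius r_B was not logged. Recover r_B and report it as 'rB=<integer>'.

m = 161
d = (-8, 15);  v_rel = (0, -1),  |v_rel|² = 1
v_rel×d = (0)·(15) − (-1)·(-8) = -8
since m = R²·1 − (-8)²:  R² = (64 + 161) / 1 = 225
R = √225 = 15  ⇒  r_B = 15 − 8 = 7

rB=7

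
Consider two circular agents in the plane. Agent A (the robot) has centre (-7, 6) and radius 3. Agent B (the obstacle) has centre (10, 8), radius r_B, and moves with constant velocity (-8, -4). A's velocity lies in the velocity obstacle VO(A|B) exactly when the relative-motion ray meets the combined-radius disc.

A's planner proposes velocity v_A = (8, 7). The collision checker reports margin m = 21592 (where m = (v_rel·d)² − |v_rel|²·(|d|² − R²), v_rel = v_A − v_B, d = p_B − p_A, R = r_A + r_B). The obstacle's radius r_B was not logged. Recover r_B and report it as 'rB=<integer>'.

m = 21592
d = (17, 2);  v_rel = (16, 11),  |v_rel|² = 377
v_rel×d = (16)·(2) − (11)·(17) = -155
since m = R²·377 − (-155)²:  R² = (24025 + 21592) / 377 = 121
R = √121 = 11  ⇒  r_B = 11 − 3 = 8

rB=8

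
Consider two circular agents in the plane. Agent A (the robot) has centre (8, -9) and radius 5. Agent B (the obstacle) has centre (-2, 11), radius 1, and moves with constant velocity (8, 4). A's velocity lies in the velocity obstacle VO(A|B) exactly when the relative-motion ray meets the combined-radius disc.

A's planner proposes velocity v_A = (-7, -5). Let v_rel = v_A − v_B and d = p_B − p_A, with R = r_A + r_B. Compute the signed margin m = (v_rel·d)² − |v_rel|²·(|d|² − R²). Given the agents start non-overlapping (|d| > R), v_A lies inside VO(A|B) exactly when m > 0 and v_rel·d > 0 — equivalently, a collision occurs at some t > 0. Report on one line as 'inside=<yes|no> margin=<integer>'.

d = (-10, 20),  |d|² = 500;  R = 5+1 = 6,  c = 500−6² = 464
v_rel = (-15, -9),  |v_rel|² = 306;  v_rel·d = (-15)·(-10) + (-9)·(20) = -30
306·t² + 60·t + 464 = 0  ⇒  m = (-30)² − 306·464 = -141084
m = -141084 < 0,  v_rel·d = -30 < 0  ⇒  outside

inside=no margin=-141084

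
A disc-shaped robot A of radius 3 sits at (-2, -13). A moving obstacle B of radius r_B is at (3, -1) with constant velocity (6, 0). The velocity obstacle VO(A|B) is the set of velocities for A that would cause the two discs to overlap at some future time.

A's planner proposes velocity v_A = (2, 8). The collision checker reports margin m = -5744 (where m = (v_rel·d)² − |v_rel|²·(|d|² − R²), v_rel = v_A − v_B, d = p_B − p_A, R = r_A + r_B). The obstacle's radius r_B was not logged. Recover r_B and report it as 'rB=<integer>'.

m = -5744
d = (5, 12);  v_rel = (-4, 8),  |v_rel|² = 80
v_rel×d = (-4)·(12) − (8)·(5) = -88
since m = R²·80 − (-88)²:  R² = (7744 + -5744) / 80 = 25
R = √25 = 5  ⇒  r_B = 5 − 3 = 2

rB=2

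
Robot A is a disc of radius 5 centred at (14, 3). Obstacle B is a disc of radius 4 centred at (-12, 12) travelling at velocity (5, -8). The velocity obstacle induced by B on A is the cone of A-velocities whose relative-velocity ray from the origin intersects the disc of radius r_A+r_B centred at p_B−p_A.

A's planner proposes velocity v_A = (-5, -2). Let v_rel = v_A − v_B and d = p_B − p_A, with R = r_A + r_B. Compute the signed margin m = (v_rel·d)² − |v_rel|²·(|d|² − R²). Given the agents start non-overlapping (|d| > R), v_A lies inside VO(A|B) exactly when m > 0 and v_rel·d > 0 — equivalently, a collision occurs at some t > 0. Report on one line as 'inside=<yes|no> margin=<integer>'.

d = (-26, 9),  |d|² = 757;  R = 5+4 = 9,  c = 757−9² = 676
v_rel = (-10, 6),  |v_rel|² = 136;  v_rel·d = (-10)·(-26) + (6)·(9) = 314
136·t² − 628·t + 676 = 0  ⇒  m = 314² − 136·676 = 6660
m = 6660 > 0,  v_rel·d = 314 > 0  ⇒  inside

inside=yes margin=6660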